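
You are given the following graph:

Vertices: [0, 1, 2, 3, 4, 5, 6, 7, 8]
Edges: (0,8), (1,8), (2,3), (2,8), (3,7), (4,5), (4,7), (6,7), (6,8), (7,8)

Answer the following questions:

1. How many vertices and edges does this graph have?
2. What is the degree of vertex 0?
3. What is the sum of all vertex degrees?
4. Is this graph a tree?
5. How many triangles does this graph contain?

Count: 9 vertices, 10 edges.
Vertex 0 has neighbors [8], degree = 1.
Handshaking lemma: 2 * 10 = 20.
A tree on 9 vertices has 8 edges. This graph has 10 edges (2 extra). Not a tree.
Number of triangles = 1.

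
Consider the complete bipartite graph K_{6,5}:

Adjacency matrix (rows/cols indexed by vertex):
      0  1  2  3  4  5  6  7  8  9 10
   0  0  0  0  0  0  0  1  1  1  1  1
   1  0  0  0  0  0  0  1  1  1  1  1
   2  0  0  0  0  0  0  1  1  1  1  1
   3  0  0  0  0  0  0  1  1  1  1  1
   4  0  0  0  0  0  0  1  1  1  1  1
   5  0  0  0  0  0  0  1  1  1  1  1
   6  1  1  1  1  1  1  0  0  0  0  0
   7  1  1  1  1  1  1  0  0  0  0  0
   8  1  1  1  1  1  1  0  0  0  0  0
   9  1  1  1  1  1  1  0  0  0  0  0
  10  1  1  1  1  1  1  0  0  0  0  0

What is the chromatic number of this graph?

K_{6,5} is bipartite: vertices split into two independent sets of size 6 and 5.
Color one set 0, the other 1. No adjacent vertices share a color.
Chromatic number = 2.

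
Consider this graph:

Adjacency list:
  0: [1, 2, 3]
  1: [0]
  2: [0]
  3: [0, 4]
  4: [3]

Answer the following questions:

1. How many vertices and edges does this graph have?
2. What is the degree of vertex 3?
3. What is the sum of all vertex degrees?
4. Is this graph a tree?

Count: 5 vertices, 4 edges.
Vertex 3 has neighbors [0, 4], degree = 2.
Handshaking lemma: 2 * 4 = 8.
A graph is a tree iff it is connected and has exactly n-1 edges. This graph is connected (all 5 vertices in one component) and has 5-1 = 4 edges. It is a tree.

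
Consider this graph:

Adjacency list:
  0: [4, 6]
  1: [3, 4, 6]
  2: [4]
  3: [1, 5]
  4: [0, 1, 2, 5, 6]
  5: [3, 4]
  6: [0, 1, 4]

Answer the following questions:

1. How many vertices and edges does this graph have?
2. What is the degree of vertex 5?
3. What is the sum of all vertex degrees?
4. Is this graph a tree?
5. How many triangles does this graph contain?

Count: 7 vertices, 9 edges.
Vertex 5 has neighbors [3, 4], degree = 2.
Handshaking lemma: 2 * 9 = 18.
A tree on 7 vertices has 6 edges. This graph has 9 edges (3 extra). Not a tree.
Number of triangles = 2.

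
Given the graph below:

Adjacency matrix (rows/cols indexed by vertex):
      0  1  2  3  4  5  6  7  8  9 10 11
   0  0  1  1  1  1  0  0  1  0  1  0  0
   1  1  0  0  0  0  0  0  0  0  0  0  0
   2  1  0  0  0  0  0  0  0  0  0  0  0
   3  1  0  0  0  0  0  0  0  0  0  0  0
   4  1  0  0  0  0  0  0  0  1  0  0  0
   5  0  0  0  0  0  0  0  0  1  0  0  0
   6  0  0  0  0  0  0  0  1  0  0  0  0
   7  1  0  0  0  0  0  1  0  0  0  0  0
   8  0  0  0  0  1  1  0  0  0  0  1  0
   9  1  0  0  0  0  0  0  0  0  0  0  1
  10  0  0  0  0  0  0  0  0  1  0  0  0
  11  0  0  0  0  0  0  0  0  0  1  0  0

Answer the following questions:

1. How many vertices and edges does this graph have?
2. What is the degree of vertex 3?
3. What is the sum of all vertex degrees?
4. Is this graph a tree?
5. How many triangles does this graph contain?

Count: 12 vertices, 11 edges.
Vertex 3 has neighbors [0], degree = 1.
Handshaking lemma: 2 * 11 = 22.
A graph is a tree iff it is connected and has exactly n-1 edges. This graph is connected (all 12 vertices in one component) and has 12-1 = 11 edges. It is a tree.
Number of triangles = 0.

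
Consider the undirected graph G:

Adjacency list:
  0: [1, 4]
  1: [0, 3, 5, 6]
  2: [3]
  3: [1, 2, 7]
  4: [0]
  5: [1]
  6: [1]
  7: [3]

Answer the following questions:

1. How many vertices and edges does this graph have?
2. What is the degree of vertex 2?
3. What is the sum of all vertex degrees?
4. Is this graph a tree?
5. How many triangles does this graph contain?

Count: 8 vertices, 7 edges.
Vertex 2 has neighbors [3], degree = 1.
Handshaking lemma: 2 * 7 = 14.
A graph is a tree iff it is connected and has exactly n-1 edges. This graph is connected (all 8 vertices in one component) and has 8-1 = 7 edges. It is a tree.
Number of triangles = 0.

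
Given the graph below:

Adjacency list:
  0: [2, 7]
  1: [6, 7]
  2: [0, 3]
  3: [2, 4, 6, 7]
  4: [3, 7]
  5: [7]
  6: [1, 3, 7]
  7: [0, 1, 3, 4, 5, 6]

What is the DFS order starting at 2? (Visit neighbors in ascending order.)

DFS from vertex 2 (neighbors processed in ascending order):
Visit order: 2, 0, 7, 1, 6, 3, 4, 5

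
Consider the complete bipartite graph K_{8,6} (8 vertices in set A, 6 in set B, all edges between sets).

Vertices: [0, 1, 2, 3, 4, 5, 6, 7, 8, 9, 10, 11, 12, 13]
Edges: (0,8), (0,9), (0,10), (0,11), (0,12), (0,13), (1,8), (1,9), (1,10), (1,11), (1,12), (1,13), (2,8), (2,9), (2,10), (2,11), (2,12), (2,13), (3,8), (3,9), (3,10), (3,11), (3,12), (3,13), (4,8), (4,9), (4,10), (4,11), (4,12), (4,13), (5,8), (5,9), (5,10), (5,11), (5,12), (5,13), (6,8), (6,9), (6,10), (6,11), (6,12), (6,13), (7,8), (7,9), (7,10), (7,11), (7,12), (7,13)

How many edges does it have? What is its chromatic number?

K_{8,6} has 8 * 6 = 48 edges.
Bipartite graphs have chromatic number 2 (color each partition differently).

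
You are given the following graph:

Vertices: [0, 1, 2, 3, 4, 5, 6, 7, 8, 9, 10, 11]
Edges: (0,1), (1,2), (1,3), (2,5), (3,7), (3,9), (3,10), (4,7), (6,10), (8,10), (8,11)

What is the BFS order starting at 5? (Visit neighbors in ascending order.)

BFS from vertex 5 (neighbors processed in ascending order):
Visit order: 5, 2, 1, 0, 3, 7, 9, 10, 4, 6, 8, 11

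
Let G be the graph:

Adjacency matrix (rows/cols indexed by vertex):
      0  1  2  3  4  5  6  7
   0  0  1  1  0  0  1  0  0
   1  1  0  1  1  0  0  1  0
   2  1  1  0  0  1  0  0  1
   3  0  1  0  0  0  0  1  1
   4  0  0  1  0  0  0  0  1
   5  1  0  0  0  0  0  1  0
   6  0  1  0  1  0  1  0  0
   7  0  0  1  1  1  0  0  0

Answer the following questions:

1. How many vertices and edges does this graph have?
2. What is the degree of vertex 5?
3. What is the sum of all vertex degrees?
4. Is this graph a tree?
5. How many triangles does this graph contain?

Count: 8 vertices, 12 edges.
Vertex 5 has neighbors [0, 6], degree = 2.
Handshaking lemma: 2 * 12 = 24.
A tree on 8 vertices has 7 edges. This graph has 12 edges (5 extra). Not a tree.
Number of triangles = 3.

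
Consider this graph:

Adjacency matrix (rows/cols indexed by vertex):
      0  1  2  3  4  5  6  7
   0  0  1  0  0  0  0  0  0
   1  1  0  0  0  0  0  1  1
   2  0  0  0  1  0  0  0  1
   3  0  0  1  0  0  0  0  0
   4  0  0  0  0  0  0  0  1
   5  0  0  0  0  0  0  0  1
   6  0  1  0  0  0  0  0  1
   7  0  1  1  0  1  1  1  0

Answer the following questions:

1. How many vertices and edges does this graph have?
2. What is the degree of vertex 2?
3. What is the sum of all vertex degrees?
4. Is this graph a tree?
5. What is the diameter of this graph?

Count: 8 vertices, 8 edges.
Vertex 2 has neighbors [3, 7], degree = 2.
Handshaking lemma: 2 * 8 = 16.
A tree on 8 vertices has 7 edges. This graph has 8 edges (1 extra). Not a tree.
Diameter (longest shortest path) = 4.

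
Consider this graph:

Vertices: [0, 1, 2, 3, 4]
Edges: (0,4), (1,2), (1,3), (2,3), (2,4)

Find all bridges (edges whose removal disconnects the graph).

A bridge is an edge whose removal increases the number of connected components.
Bridges found: (0,4), (2,4)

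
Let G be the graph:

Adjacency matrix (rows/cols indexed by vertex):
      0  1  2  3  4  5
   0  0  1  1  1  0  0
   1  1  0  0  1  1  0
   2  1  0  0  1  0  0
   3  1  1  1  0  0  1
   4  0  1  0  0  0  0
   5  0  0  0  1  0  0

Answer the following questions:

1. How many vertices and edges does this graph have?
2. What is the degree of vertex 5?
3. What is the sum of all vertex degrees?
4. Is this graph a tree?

Count: 6 vertices, 7 edges.
Vertex 5 has neighbors [3], degree = 1.
Handshaking lemma: 2 * 7 = 14.
A tree on 6 vertices has 5 edges. This graph has 7 edges (2 extra). Not a tree.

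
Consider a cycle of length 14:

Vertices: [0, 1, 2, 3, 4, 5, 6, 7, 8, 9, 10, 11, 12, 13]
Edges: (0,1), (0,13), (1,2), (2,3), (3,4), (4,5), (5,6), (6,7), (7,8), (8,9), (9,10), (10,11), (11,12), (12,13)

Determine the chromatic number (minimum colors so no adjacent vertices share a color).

This is an even cycle (C_14). Even cycles are bipartite.
Chromatic number = 2.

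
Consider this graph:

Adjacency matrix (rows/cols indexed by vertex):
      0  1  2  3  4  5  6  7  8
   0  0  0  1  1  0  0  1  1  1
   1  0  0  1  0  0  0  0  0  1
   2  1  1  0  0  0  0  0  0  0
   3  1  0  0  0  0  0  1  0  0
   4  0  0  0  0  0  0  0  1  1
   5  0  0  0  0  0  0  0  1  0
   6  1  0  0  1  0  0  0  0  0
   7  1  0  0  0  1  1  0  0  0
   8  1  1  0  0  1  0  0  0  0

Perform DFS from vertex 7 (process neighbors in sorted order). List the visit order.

DFS from vertex 7 (neighbors processed in ascending order):
Visit order: 7, 0, 2, 1, 8, 4, 3, 6, 5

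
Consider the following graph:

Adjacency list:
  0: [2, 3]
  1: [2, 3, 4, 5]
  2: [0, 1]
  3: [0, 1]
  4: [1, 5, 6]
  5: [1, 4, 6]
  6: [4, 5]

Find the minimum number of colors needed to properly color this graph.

The graph has a maximum clique of size 3 (lower bound on chromatic number).
A valid 3-coloring: {0: 0, 1: 0, 2: 1, 3: 1, 4: 1, 5: 2, 6: 0}.
Chromatic number = 3.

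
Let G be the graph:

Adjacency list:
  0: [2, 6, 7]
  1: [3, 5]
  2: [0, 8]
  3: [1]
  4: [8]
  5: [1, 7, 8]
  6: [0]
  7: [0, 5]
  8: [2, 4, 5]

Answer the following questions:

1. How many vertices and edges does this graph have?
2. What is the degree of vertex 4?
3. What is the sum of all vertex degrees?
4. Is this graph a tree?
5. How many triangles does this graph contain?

Count: 9 vertices, 9 edges.
Vertex 4 has neighbors [8], degree = 1.
Handshaking lemma: 2 * 9 = 18.
A tree on 9 vertices has 8 edges. This graph has 9 edges (1 extra). Not a tree.
Number of triangles = 0.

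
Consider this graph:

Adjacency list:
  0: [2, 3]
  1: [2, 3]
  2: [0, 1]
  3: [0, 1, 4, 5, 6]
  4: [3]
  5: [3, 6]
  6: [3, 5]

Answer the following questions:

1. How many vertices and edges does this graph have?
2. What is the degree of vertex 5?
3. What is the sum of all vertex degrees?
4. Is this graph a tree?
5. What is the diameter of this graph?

Count: 7 vertices, 8 edges.
Vertex 5 has neighbors [3, 6], degree = 2.
Handshaking lemma: 2 * 8 = 16.
A tree on 7 vertices has 6 edges. This graph has 8 edges (2 extra). Not a tree.
Diameter (longest shortest path) = 3.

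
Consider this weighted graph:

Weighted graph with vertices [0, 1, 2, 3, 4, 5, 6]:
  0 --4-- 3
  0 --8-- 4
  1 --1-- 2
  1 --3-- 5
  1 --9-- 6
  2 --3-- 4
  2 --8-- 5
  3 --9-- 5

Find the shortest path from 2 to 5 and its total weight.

Using Dijkstra's algorithm from vertex 2:
Shortest path: 2 -> 1 -> 5
Total weight: 1 + 3 = 4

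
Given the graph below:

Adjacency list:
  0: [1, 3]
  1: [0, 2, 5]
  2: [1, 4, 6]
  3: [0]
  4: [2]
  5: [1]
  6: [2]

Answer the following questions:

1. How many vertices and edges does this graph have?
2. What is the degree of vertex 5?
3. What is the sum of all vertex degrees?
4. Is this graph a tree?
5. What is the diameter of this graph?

Count: 7 vertices, 6 edges.
Vertex 5 has neighbors [1], degree = 1.
Handshaking lemma: 2 * 6 = 12.
A graph is a tree iff it is connected and has exactly n-1 edges. This graph is connected (all 7 vertices in one component) and has 7-1 = 6 edges. It is a tree.
Diameter (longest shortest path) = 4.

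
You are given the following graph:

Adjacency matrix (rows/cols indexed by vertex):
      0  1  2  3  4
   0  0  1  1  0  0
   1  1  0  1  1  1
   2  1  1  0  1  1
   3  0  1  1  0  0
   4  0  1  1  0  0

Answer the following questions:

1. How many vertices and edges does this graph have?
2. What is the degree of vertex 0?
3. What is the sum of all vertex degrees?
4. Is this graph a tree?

Count: 5 vertices, 7 edges.
Vertex 0 has neighbors [1, 2], degree = 2.
Handshaking lemma: 2 * 7 = 14.
A tree on 5 vertices has 4 edges. This graph has 7 edges (3 extra). Not a tree.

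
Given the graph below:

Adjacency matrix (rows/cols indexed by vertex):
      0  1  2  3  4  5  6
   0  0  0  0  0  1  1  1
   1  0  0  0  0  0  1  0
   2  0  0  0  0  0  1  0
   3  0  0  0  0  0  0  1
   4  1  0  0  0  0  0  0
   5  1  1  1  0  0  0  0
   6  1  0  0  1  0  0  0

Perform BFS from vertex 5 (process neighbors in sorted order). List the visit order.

BFS from vertex 5 (neighbors processed in ascending order):
Visit order: 5, 0, 1, 2, 4, 6, 3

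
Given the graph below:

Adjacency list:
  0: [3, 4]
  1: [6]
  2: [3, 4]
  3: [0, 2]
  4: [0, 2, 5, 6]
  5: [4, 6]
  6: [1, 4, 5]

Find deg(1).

Vertex 1 has neighbors [6], so deg(1) = 1.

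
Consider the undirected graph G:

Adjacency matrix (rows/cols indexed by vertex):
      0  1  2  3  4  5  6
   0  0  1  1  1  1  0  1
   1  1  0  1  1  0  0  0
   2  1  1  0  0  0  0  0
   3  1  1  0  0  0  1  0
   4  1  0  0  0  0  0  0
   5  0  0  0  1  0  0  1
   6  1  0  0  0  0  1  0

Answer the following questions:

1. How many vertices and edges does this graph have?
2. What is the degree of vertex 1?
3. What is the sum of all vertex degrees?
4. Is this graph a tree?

Count: 7 vertices, 9 edges.
Vertex 1 has neighbors [0, 2, 3], degree = 3.
Handshaking lemma: 2 * 9 = 18.
A tree on 7 vertices has 6 edges. This graph has 9 edges (3 extra). Not a tree.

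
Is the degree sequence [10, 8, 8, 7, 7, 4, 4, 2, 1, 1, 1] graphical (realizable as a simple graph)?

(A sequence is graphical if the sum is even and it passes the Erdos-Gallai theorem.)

Sum of degrees = 53. Sum is odd, so the sequence is NOT graphical.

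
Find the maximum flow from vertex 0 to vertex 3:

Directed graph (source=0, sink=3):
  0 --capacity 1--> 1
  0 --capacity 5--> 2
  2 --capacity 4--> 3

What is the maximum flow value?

Computing max flow:
  Flow on (0->2): 4/5
  Flow on (2->3): 4/4
Maximum flow = 4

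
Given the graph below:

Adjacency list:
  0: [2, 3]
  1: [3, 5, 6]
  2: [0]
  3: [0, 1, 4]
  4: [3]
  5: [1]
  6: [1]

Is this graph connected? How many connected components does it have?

Checking connectivity: the graph has 1 connected component(s).
All vertices are reachable from each other. The graph IS connected.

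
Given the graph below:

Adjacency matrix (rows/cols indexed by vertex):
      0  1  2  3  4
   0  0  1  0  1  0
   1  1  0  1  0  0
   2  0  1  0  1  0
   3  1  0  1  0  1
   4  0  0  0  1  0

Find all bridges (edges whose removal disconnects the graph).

A bridge is an edge whose removal increases the number of connected components.
Bridges found: (3,4)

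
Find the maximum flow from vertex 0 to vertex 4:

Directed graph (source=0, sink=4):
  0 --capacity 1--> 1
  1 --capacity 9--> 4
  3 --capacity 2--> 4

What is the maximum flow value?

Computing max flow:
  Flow on (0->1): 1/1
  Flow on (1->4): 1/9
Maximum flow = 1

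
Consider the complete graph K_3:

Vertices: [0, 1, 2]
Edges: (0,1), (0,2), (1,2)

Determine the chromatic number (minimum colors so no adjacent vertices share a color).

In K_3, every vertex is adjacent to every other vertex.
Each vertex needs a unique color.
Chromatic number = 3.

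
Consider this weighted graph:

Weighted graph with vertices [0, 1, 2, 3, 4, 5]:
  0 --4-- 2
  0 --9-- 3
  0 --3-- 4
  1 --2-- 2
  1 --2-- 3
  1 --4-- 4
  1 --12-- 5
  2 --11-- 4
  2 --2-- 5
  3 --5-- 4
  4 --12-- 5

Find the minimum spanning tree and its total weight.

Applying Kruskal's algorithm (sort edges by weight, add if no cycle):
  Add (1,3) w=2
  Add (1,2) w=2
  Add (2,5) w=2
  Add (0,4) w=3
  Add (0,2) w=4
  Skip (1,4) w=4 (creates cycle)
  Skip (3,4) w=5 (creates cycle)
  Skip (0,3) w=9 (creates cycle)
  Skip (2,4) w=11 (creates cycle)
  Skip (1,5) w=12 (creates cycle)
  Skip (4,5) w=12 (creates cycle)
MST weight = 13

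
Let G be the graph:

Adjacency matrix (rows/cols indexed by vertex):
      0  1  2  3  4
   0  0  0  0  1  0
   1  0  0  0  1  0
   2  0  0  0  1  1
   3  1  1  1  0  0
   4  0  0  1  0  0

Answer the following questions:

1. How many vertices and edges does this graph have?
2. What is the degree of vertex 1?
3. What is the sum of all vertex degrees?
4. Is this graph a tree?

Count: 5 vertices, 4 edges.
Vertex 1 has neighbors [3], degree = 1.
Handshaking lemma: 2 * 4 = 8.
A graph is a tree iff it is connected and has exactly n-1 edges. This graph is connected (all 5 vertices in one component) and has 5-1 = 4 edges. It is a tree.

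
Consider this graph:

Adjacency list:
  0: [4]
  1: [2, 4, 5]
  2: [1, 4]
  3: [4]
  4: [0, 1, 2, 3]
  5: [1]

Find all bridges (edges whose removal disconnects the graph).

A bridge is an edge whose removal increases the number of connected components.
Bridges found: (0,4), (1,5), (3,4)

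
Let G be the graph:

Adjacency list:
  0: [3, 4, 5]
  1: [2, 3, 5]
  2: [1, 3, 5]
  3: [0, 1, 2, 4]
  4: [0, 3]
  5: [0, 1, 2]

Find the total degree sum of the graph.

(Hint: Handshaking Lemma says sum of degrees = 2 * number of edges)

Count edges: 9 edges.
By Handshaking Lemma: sum of degrees = 2 * 9 = 18.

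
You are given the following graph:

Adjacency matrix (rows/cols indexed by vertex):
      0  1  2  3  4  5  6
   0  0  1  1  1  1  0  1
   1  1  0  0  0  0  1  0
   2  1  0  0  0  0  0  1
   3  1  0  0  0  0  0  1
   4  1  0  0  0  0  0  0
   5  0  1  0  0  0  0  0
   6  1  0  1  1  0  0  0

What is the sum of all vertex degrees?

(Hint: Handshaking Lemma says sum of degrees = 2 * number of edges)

Count edges: 8 edges.
By Handshaking Lemma: sum of degrees = 2 * 8 = 16.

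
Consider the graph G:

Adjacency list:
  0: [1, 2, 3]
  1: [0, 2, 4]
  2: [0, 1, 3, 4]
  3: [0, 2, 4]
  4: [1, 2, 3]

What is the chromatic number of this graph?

The graph has a maximum clique of size 3 (lower bound on chromatic number).
A valid 3-coloring: {0: 1, 1: 2, 2: 0, 3: 2, 4: 1}.
Chromatic number = 3.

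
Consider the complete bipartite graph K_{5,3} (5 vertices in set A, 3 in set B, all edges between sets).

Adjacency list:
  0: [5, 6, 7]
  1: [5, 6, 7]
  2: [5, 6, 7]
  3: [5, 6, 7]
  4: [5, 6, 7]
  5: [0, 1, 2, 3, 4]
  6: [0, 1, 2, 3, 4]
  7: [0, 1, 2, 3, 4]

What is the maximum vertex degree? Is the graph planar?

Set-A vertices have degree 3; set-B vertices have degree 5. Maximum degree = max(5,3) = 5.
K_{5,3} contains K_{3,3} as a subgraph (since both sides have >= 3 vertices); by Kuratowski's theorem it is not planar.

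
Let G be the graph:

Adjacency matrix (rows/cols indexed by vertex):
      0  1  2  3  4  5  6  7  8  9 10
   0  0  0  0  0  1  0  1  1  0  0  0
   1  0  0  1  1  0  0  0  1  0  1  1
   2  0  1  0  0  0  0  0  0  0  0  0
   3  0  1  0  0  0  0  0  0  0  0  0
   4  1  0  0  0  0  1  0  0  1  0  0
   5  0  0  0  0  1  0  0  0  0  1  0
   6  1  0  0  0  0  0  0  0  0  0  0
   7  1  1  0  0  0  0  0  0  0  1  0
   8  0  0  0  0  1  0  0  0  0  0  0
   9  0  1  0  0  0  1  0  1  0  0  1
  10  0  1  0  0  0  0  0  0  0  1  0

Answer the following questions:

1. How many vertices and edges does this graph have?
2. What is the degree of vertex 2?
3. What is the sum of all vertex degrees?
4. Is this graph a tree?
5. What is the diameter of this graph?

Count: 11 vertices, 13 edges.
Vertex 2 has neighbors [1], degree = 1.
Handshaking lemma: 2 * 13 = 26.
A tree on 11 vertices has 10 edges. This graph has 13 edges (3 extra). Not a tree.
Diameter (longest shortest path) = 5.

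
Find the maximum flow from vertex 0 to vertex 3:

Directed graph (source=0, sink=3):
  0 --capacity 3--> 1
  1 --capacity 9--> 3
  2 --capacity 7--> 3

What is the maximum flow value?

Computing max flow:
  Flow on (0->1): 3/3
  Flow on (1->3): 3/9
Maximum flow = 3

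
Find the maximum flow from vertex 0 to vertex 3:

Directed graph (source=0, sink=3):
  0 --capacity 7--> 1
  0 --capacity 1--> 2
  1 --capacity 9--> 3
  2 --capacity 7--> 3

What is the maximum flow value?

Computing max flow:
  Flow on (0->1): 7/7
  Flow on (0->2): 1/1
  Flow on (1->3): 7/9
  Flow on (2->3): 1/7
Maximum flow = 8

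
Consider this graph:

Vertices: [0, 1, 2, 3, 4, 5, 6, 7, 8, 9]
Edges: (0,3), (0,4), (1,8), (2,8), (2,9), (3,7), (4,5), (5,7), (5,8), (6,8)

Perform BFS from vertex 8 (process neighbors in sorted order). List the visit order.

BFS from vertex 8 (neighbors processed in ascending order):
Visit order: 8, 1, 2, 5, 6, 9, 4, 7, 0, 3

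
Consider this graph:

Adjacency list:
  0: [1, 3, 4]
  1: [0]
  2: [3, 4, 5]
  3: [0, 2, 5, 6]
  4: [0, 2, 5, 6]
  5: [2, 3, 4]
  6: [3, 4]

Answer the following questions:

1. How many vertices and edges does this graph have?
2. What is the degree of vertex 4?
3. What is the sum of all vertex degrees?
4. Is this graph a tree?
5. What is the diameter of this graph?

Count: 7 vertices, 10 edges.
Vertex 4 has neighbors [0, 2, 5, 6], degree = 4.
Handshaking lemma: 2 * 10 = 20.
A tree on 7 vertices has 6 edges. This graph has 10 edges (4 extra). Not a tree.
Diameter (longest shortest path) = 3.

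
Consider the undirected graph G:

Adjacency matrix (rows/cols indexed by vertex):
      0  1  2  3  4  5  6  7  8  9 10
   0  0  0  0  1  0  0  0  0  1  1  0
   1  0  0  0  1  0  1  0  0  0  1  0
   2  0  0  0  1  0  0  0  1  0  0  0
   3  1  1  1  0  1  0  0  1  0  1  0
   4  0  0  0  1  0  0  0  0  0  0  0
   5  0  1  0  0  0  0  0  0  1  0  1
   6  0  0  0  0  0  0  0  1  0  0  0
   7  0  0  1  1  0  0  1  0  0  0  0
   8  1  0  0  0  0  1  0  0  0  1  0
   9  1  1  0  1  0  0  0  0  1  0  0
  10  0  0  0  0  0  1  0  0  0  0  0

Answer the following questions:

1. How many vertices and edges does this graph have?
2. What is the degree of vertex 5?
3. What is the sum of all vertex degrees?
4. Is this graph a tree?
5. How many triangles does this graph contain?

Count: 11 vertices, 15 edges.
Vertex 5 has neighbors [1, 8, 10], degree = 3.
Handshaking lemma: 2 * 15 = 30.
A tree on 11 vertices has 10 edges. This graph has 15 edges (5 extra). Not a tree.
Number of triangles = 4.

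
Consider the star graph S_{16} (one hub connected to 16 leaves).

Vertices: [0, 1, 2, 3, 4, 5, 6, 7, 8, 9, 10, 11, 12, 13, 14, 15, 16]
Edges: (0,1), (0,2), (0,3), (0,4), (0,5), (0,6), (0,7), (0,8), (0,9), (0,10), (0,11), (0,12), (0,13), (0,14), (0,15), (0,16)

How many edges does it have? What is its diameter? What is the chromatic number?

Star graph S_{16}: the hub connects to all 16 leaves.
Edges = 16.
Diameter = 2 (any leaf to hub is 1, leaf to leaf through hub is 2).
Star graphs are bipartite (hub vs leaves), so chromatic number = 2.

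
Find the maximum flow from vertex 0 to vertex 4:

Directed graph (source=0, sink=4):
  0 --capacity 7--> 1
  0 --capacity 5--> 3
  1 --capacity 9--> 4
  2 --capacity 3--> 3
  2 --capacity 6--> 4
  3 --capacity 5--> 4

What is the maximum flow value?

Computing max flow:
  Flow on (0->1): 7/7
  Flow on (0->3): 5/5
  Flow on (1->4): 7/9
  Flow on (3->4): 5/5
Maximum flow = 12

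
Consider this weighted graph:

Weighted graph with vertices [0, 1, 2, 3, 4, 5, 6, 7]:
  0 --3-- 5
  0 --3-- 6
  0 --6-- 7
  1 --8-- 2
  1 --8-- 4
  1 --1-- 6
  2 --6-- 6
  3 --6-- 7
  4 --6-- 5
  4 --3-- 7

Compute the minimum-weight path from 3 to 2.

Using Dijkstra's algorithm from vertex 3:
Shortest path: 3 -> 7 -> 0 -> 6 -> 2
Total weight: 6 + 6 + 3 + 6 = 21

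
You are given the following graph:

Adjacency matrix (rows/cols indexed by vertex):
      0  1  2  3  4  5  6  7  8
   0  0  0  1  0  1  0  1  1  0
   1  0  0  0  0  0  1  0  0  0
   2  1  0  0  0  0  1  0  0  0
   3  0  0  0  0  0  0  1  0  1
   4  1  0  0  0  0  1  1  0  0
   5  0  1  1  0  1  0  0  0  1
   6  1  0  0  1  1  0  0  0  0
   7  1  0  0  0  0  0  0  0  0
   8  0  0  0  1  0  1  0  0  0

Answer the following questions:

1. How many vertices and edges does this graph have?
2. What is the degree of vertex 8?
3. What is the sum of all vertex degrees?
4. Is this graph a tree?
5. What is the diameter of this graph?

Count: 9 vertices, 11 edges.
Vertex 8 has neighbors [3, 5], degree = 2.
Handshaking lemma: 2 * 11 = 22.
A tree on 9 vertices has 8 edges. This graph has 11 edges (3 extra). Not a tree.
Diameter (longest shortest path) = 4.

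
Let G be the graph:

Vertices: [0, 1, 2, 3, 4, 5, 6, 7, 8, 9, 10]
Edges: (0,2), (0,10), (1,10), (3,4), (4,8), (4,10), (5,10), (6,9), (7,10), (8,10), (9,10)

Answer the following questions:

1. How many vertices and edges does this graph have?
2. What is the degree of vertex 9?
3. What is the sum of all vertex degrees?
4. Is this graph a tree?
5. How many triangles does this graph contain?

Count: 11 vertices, 11 edges.
Vertex 9 has neighbors [6, 10], degree = 2.
Handshaking lemma: 2 * 11 = 22.
A tree on 11 vertices has 10 edges. This graph has 11 edges (1 extra). Not a tree.
Number of triangles = 1.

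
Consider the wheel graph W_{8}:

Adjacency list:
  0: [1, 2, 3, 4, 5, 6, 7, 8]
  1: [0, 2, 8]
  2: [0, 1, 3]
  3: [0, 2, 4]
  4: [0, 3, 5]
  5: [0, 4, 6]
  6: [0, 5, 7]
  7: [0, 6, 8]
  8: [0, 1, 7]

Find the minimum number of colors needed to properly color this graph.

W_{8} = C_{8} plus a hub adjacent to every cycle vertex.
The outer cycle needs 2 colors (even cycle); the hub is adjacent to all of them so needs a fresh color.
Chromatic number = 2 + 1 = 3.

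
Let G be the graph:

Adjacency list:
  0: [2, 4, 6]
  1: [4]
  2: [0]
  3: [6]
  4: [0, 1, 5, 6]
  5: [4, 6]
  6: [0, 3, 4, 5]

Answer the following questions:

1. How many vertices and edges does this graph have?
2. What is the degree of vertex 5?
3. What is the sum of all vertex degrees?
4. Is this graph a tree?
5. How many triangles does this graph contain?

Count: 7 vertices, 8 edges.
Vertex 5 has neighbors [4, 6], degree = 2.
Handshaking lemma: 2 * 8 = 16.
A tree on 7 vertices has 6 edges. This graph has 8 edges (2 extra). Not a tree.
Number of triangles = 2.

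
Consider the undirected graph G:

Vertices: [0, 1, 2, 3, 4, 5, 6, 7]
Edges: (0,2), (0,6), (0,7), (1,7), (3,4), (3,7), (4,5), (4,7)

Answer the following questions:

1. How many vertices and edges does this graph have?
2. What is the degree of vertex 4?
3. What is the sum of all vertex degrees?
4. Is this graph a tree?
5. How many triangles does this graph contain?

Count: 8 vertices, 8 edges.
Vertex 4 has neighbors [3, 5, 7], degree = 3.
Handshaking lemma: 2 * 8 = 16.
A tree on 8 vertices has 7 edges. This graph has 8 edges (1 extra). Not a tree.
Number of triangles = 1.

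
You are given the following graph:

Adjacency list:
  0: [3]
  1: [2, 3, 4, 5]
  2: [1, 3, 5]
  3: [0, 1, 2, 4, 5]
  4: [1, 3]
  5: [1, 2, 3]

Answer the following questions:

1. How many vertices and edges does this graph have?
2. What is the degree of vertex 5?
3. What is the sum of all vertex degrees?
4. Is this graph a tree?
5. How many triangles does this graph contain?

Count: 6 vertices, 9 edges.
Vertex 5 has neighbors [1, 2, 3], degree = 3.
Handshaking lemma: 2 * 9 = 18.
A tree on 6 vertices has 5 edges. This graph has 9 edges (4 extra). Not a tree.
Number of triangles = 5.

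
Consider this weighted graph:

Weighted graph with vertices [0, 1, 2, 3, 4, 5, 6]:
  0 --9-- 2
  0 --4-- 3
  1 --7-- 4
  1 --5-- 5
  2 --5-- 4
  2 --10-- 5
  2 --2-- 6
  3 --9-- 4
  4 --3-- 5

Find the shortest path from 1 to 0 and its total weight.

Using Dijkstra's algorithm from vertex 1:
Shortest path: 1 -> 4 -> 3 -> 0
Total weight: 7 + 9 + 4 = 20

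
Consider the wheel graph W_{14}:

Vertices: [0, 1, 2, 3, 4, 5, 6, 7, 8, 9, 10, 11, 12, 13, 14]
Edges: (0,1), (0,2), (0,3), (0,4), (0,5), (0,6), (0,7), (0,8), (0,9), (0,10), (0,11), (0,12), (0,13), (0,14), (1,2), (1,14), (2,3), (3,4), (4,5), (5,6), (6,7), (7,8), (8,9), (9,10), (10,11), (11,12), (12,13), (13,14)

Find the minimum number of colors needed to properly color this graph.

W_{14} = C_{14} plus a hub adjacent to every cycle vertex.
The outer cycle needs 2 colors (even cycle); the hub is adjacent to all of them so needs a fresh color.
Chromatic number = 2 + 1 = 3.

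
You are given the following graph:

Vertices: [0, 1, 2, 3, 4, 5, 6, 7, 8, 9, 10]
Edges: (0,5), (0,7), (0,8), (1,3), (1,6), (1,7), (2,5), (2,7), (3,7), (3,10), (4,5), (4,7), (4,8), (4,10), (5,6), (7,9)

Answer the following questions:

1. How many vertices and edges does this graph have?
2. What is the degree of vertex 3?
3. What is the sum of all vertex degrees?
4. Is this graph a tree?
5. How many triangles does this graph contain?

Count: 11 vertices, 16 edges.
Vertex 3 has neighbors [1, 7, 10], degree = 3.
Handshaking lemma: 2 * 16 = 32.
A tree on 11 vertices has 10 edges. This graph has 16 edges (6 extra). Not a tree.
Number of triangles = 1.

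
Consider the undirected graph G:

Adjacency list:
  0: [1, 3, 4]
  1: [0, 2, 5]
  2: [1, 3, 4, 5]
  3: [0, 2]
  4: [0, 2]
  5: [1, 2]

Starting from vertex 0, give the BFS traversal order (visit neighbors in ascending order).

BFS from vertex 0 (neighbors processed in ascending order):
Visit order: 0, 1, 3, 4, 2, 5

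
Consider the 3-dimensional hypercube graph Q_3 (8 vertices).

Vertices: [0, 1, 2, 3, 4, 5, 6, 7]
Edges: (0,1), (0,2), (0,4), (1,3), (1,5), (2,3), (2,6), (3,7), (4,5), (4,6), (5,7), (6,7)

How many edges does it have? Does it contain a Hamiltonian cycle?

Q_3 has 8 * 3 / 2 = 12 edges.
Q_3 (d >= 2) always has a Hamiltonian cycle: a 3-bit cyclic Gray code visits every vertex exactly once and returns to the start.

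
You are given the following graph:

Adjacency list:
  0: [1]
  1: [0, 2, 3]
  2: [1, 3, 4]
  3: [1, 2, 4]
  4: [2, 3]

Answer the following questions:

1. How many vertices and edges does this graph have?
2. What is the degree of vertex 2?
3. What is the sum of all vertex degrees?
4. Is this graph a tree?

Count: 5 vertices, 6 edges.
Vertex 2 has neighbors [1, 3, 4], degree = 3.
Handshaking lemma: 2 * 6 = 12.
A tree on 5 vertices has 4 edges. This graph has 6 edges (2 extra). Not a tree.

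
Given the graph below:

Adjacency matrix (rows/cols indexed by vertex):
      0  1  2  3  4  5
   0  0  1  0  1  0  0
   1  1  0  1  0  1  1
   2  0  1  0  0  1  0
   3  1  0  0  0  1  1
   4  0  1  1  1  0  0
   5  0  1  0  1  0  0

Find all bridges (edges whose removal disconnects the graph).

No bridges found. The graph is 2-edge-connected (no single edge removal disconnects it).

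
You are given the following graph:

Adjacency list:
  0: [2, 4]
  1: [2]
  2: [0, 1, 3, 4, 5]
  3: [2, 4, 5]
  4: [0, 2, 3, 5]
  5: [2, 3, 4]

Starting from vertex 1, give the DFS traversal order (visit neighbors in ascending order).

DFS from vertex 1 (neighbors processed in ascending order):
Visit order: 1, 2, 0, 4, 3, 5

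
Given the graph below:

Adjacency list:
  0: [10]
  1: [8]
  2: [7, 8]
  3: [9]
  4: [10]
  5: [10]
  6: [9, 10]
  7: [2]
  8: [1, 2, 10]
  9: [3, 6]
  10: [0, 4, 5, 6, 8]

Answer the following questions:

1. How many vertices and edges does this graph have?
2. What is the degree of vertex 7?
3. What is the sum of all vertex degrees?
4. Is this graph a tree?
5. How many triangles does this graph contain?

Count: 11 vertices, 10 edges.
Vertex 7 has neighbors [2], degree = 1.
Handshaking lemma: 2 * 10 = 20.
A graph is a tree iff it is connected and has exactly n-1 edges. This graph is connected (all 11 vertices in one component) and has 11-1 = 10 edges. It is a tree.
Number of triangles = 0.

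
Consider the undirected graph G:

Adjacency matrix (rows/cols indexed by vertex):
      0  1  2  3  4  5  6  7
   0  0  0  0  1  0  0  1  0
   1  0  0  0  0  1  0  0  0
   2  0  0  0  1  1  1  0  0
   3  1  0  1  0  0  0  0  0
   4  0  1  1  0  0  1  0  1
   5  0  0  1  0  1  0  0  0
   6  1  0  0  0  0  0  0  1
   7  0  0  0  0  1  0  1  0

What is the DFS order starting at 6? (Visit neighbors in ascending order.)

DFS from vertex 6 (neighbors processed in ascending order):
Visit order: 6, 0, 3, 2, 4, 1, 5, 7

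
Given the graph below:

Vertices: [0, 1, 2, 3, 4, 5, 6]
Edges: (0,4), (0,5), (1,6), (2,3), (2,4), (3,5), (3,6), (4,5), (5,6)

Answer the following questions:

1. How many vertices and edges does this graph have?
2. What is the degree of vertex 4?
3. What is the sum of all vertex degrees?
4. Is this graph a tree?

Count: 7 vertices, 9 edges.
Vertex 4 has neighbors [0, 2, 5], degree = 3.
Handshaking lemma: 2 * 9 = 18.
A tree on 7 vertices has 6 edges. This graph has 9 edges (3 extra). Not a tree.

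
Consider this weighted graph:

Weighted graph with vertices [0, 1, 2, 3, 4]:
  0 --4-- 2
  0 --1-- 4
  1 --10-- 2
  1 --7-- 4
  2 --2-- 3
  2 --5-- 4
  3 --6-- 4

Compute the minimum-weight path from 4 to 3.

Using Dijkstra's algorithm from vertex 4:
Shortest path: 4 -> 3
Total weight: 6 = 6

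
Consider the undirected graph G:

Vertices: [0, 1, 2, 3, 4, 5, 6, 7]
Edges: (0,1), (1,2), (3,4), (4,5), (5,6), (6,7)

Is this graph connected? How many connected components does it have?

Checking connectivity: the graph has 2 connected component(s).
Components: [[0, 1, 2], [3, 4, 5, 6, 7]]. The graph is NOT connected.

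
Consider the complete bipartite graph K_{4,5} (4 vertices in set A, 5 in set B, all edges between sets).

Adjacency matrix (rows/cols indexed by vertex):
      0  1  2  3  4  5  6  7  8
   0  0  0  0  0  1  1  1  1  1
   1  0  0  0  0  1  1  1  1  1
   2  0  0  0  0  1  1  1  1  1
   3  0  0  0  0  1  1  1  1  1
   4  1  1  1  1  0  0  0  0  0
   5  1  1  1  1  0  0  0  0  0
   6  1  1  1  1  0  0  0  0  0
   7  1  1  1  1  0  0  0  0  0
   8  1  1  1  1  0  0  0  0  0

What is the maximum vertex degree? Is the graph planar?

Set-A vertices have degree 5; set-B vertices have degree 4. Maximum degree = max(4,5) = 5.
K_{4,5} contains K_{3,3} as a subgraph (since both sides have >= 3 vertices); by Kuratowski's theorem it is not planar.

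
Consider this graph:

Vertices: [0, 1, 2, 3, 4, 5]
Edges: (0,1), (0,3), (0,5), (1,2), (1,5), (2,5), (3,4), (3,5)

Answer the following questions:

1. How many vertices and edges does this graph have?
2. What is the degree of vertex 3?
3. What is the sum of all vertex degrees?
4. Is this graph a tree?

Count: 6 vertices, 8 edges.
Vertex 3 has neighbors [0, 4, 5], degree = 3.
Handshaking lemma: 2 * 8 = 16.
A tree on 6 vertices has 5 edges. This graph has 8 edges (3 extra). Not a tree.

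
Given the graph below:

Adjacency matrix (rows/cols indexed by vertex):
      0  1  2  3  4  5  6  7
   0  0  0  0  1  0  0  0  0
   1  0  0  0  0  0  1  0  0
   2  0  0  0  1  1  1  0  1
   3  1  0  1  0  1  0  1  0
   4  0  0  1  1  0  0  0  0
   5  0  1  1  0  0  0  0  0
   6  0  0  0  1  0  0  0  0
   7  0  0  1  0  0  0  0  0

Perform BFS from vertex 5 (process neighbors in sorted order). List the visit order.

BFS from vertex 5 (neighbors processed in ascending order):
Visit order: 5, 1, 2, 3, 4, 7, 0, 6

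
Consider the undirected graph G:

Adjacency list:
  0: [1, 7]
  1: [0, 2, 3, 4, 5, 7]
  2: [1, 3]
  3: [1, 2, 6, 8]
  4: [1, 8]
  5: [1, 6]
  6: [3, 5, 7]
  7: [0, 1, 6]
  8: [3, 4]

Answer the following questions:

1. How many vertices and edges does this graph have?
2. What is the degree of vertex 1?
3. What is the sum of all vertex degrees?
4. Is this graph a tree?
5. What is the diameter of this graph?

Count: 9 vertices, 13 edges.
Vertex 1 has neighbors [0, 2, 3, 4, 5, 7], degree = 6.
Handshaking lemma: 2 * 13 = 26.
A tree on 9 vertices has 8 edges. This graph has 13 edges (5 extra). Not a tree.
Diameter (longest shortest path) = 3.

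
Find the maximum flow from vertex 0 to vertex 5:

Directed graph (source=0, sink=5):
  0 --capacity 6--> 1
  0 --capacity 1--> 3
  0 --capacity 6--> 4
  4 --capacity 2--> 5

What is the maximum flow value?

Computing max flow:
  Flow on (0->4): 2/6
  Flow on (4->5): 2/2
Maximum flow = 2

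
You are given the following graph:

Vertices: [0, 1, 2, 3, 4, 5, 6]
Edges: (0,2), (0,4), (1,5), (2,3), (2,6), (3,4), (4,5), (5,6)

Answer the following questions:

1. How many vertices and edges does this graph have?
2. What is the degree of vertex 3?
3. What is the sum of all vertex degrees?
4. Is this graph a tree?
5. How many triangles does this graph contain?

Count: 7 vertices, 8 edges.
Vertex 3 has neighbors [2, 4], degree = 2.
Handshaking lemma: 2 * 8 = 16.
A tree on 7 vertices has 6 edges. This graph has 8 edges (2 extra). Not a tree.
Number of triangles = 0.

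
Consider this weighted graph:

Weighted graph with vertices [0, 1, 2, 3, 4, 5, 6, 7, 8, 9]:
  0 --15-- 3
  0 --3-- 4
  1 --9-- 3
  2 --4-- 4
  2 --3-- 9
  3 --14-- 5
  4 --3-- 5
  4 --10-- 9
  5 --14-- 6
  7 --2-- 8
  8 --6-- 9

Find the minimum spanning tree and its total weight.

Applying Kruskal's algorithm (sort edges by weight, add if no cycle):
  Add (7,8) w=2
  Add (0,4) w=3
  Add (2,9) w=3
  Add (4,5) w=3
  Add (2,4) w=4
  Add (8,9) w=6
  Add (1,3) w=9
  Skip (4,9) w=10 (creates cycle)
  Add (3,5) w=14
  Add (5,6) w=14
  Skip (0,3) w=15 (creates cycle)
MST weight = 58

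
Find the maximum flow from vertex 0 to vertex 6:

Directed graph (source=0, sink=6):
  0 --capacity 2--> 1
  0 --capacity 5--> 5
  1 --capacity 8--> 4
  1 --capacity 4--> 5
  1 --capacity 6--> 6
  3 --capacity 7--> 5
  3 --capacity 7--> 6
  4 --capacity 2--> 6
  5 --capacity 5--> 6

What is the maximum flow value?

Computing max flow:
  Flow on (0->1): 2/2
  Flow on (0->5): 5/5
  Flow on (1->6): 2/6
  Flow on (5->6): 5/5
Maximum flow = 7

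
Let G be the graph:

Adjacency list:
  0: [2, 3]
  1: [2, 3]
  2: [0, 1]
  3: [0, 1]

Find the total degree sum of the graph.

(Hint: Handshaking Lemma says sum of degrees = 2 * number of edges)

Count edges: 4 edges.
By Handshaking Lemma: sum of degrees = 2 * 4 = 8.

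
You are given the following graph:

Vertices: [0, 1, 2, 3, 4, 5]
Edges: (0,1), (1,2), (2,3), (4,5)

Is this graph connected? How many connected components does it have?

Checking connectivity: the graph has 2 connected component(s).
Components: [[0, 1, 2, 3], [4, 5]]. The graph is NOT connected.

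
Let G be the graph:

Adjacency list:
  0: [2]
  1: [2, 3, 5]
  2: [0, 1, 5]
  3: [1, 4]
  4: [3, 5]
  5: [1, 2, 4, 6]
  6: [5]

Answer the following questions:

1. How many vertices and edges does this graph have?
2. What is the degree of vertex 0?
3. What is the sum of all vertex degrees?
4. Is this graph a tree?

Count: 7 vertices, 8 edges.
Vertex 0 has neighbors [2], degree = 1.
Handshaking lemma: 2 * 8 = 16.
A tree on 7 vertices has 6 edges. This graph has 8 edges (2 extra). Not a tree.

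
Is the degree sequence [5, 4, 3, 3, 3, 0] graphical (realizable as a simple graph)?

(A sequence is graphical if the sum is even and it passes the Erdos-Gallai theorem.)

Sum of degrees = 18. Sum is even but fails Erdos-Gallai. The sequence is NOT graphical.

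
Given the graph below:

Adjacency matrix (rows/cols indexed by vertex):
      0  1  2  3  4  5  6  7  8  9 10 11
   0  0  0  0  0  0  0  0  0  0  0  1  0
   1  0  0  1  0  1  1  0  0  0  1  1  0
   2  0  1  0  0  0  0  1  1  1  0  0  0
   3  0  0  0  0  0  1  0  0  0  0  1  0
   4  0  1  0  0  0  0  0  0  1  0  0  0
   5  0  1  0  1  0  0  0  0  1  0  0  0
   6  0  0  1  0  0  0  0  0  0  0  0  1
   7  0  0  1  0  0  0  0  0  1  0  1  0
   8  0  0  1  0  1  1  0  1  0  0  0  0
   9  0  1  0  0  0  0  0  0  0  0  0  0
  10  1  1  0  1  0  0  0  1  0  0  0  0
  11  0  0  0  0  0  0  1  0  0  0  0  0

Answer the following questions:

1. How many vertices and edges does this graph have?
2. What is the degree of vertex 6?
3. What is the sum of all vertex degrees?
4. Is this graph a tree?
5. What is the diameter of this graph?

Count: 12 vertices, 16 edges.
Vertex 6 has neighbors [2, 11], degree = 2.
Handshaking lemma: 2 * 16 = 32.
A tree on 12 vertices has 11 edges. This graph has 16 edges (5 extra). Not a tree.
Diameter (longest shortest path) = 5.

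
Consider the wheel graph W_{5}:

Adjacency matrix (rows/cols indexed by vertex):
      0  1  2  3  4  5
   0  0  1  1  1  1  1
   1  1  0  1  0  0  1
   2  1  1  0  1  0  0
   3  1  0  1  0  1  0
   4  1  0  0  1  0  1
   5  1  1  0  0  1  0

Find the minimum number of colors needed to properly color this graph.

W_{5} = C_{5} plus a hub adjacent to every cycle vertex.
The outer cycle needs 3 colors (odd cycle); the hub is adjacent to all of them so needs a fresh color.
Chromatic number = 3 + 1 = 4.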